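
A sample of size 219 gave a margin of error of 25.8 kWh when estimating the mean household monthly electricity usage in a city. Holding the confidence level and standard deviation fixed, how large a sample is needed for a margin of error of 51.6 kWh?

Margin of error scales as 1/√n, so n₂ = n₁·(E₁/E₂)².
n₂ = 219 × (25.8/51.6)² = 219 × 0.25 = 54.75
Round up: n₂ = 55.

n = 55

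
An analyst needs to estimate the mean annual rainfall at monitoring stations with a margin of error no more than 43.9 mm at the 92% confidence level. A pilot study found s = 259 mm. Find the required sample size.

For a mean, the margin of error is E = z·σ/√n, so n = (zσ/E)².
At 92% confidence, z = 1.751.
n = (1.751 × 259 / 43.9)² = 106.72
Round up: n = 107.

107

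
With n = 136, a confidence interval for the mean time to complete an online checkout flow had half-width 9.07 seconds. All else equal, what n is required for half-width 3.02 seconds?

Margin of error scales as 1/√n, so n₂ = n₁·(E₁/E₂)².
n₂ = 136 × (9.07/3.02)² = 136 × 9.02 = 1226.72
Round up: n₂ = 1227.

1227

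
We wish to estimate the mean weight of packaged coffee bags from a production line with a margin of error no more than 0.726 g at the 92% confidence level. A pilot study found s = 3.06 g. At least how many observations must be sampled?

55

For a mean, the margin of error is E = z·σ/√n, so n = (zσ/E)².
At 92% confidence, z = 1.751.
n = (1.751 × 3.06 / 0.726)² = 54.47
Round up: n = 55.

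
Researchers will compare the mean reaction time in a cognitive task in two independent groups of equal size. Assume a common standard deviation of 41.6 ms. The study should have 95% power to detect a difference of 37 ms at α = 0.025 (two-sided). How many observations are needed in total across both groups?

78 total

For two equal groups, n per group = 2·((z_{α/2} + z_β)·σ/δ)².
z_{α/2} = 2.241; z_β = 1.645 (power 95%).
n = 2 × (3.886 × 41.6 / 37)² = 2 × 19.09 = 38.18
Round up: n = 39 per group.
Total across both groups: 2 × 39 = 78.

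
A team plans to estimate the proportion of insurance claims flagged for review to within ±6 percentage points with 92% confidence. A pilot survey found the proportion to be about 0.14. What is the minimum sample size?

103

For a proportion with margin E = 0.06 at 92% confidence, z = 1.751.
n = p̂(1−p̂)(z/E)² = 0.14 × 0.86 × (1.751/0.06)² = 102.54
Round up: n = 103.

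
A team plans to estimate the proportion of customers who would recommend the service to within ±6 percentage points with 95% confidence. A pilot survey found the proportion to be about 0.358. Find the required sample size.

246

For a proportion with margin E = 0.06 at 95% confidence, z = 1.960.
n = p̂(1−p̂)(z/E)² = 0.358 × 0.642 × (1.960/0.06)² = 245.26
Round up: n = 246.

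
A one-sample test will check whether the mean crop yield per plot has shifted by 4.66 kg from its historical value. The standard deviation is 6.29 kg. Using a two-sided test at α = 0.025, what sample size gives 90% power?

23

For a one-sample z-test, n = ((z_{α/2} + z_β)·σ/δ)².
z_{α/2} = 2.241 (two-sided α = 0.025); z_β = 1.282 (power 90% → β = 0.1).
n = (3.523 × 6.29 / 4.66)² = 22.61
Round up: n = 23.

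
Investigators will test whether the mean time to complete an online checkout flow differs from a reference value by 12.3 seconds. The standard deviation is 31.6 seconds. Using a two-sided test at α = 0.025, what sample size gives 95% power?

n = 100

For a one-sample z-test, n = ((z_{α/2} + z_β)·σ/δ)².
z_{α/2} = 2.241 (two-sided α = 0.025); z_β = 1.645 (power 95% → β = 0.05).
n = (3.886 × 31.6 / 12.3)² = 99.67
Round up: n = 100.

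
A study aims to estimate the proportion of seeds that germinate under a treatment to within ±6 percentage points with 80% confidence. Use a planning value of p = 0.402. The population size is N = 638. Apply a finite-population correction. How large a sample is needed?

For a proportion with margin E = 0.06 at 80% confidence, z = 1.282.
n = p̂(1−p̂)(z/E)² = 0.402 × 0.598 × (1.282/0.06)² = 109.75 — call this n₀.
Finite-population correction with N = 638: n = n₀ / (1 + (n₀−1)/N) = 109.75 / 1.17 = 93.80
Round up: n = 94.

94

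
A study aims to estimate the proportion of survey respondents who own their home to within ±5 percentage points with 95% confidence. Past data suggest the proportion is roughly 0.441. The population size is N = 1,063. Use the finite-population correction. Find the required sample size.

280

For a proportion with margin E = 0.05 at 95% confidence, z = 1.960.
n = p̂(1−p̂)(z/E)² = 0.441 × 0.559 × (1.960/0.05)² = 378.81 — call this n₀.
Finite-population correction with N = 1,063: n = n₀ / (1 + (n₀−1)/N) = 378.81 / 1.355 = 279.56
Round up: n = 280.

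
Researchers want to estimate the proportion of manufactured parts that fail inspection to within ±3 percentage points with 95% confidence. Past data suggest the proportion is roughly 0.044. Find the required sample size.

For a proportion with margin E = 0.03 at 95% confidence, z = 1.960.
n = p̂(1−p̂)(z/E)² = 0.044 × 0.956 × (1.960/0.03)² = 179.55
Round up: n = 180.

180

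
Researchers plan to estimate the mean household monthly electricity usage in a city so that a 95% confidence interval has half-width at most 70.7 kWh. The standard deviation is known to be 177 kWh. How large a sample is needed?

n = 25

For a mean, the margin of error is E = z·σ/√n, so n = (zσ/E)².
At 95% confidence, z = 1.960.
n = (1.960 × 177 / 70.7)² = 24.08
Round up: n = 25.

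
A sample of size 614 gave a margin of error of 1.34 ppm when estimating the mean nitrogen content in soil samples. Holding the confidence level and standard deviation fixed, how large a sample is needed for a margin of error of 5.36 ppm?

39

Margin of error scales as 1/√n, so n₂ = n₁·(E₁/E₂)².
n₂ = 614 × (1.34/5.36)² = 614 × 0.0625 = 38.38
Round up: n₂ = 39.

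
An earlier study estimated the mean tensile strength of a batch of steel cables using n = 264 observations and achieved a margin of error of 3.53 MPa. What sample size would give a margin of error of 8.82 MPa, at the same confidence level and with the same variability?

43

Margin of error scales as 1/√n, so n₂ = n₁·(E₁/E₂)².
n₂ = 264 × (3.53/8.82)² = 264 × 0.1602 = 42.29
Round up: n₂ = 43.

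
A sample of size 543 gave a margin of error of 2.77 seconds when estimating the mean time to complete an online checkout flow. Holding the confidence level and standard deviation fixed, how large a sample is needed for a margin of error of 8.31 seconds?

Margin of error scales as 1/√n, so n₂ = n₁·(E₁/E₂)².
n₂ = 543 × (2.77/8.31)² = 543 × 0.1111 = 60.33
Round up: n₂ = 61.

n = 61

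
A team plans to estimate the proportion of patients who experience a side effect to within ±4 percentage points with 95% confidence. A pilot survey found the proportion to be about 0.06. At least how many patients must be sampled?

For a proportion with margin E = 0.04 at 95% confidence, z = 1.960.
n = p̂(1−p̂)(z/E)² = 0.06 × 0.94 × (1.960/0.04)² = 135.42
Round up: n = 136.

136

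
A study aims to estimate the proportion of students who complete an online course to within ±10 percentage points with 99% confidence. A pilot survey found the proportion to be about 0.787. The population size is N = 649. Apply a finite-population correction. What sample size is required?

For a proportion with margin E = 0.1 at 99% confidence, z = 2.576.
n = p̂(1−p̂)(z/E)² = 0.787 × 0.213 × (2.576/0.1)² = 111.24 — call this n₀.
Finite-population correction with N = 649: n = n₀ / (1 + (n₀−1)/N) = 111.24 / 1.17 = 95.08
Round up: n = 96.

96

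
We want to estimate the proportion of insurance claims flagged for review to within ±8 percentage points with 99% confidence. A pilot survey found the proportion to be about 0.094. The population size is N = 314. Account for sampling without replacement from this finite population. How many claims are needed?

70

For a proportion with margin E = 0.08 at 99% confidence, z = 2.576.
n = p̂(1−p̂)(z/E)² = 0.094 × 0.906 × (2.576/0.08)² = 88.30 — call this n₀.
Finite-population correction with N = 314: n = n₀ / (1 + (n₀−1)/N) = 88.30 / 1.278 = 69.09
Round up: n = 70.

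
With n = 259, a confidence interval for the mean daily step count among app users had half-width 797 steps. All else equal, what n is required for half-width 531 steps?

584

Margin of error scales as 1/√n, so n₂ = n₁·(E₁/E₂)².
n₂ = 259 × (797/531)² = 259 × 2.253 = 583.53
Round up: n₂ = 584.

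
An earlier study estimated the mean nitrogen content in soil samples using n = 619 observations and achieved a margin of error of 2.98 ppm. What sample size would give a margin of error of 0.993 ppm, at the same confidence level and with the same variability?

n = 5575

Margin of error scales as 1/√n, so n₂ = n₁·(E₁/E₂)².
n₂ = 619 × (2.98/0.993)² = 619 × 9.006 = 5574.71
Round up: n₂ = 5575.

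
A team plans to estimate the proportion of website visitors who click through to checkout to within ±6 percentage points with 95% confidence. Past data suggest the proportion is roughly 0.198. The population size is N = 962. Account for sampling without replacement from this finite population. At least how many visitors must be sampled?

145

For a proportion with margin E = 0.06 at 95% confidence, z = 1.960.
n = p̂(1−p̂)(z/E)² = 0.198 × 0.802 × (1.960/0.06)² = 169.45 — call this n₀.
Finite-population correction with N = 962: n = n₀ / (1 + (n₀−1)/N) = 169.45 / 1.175 = 144.21
Round up: n = 145.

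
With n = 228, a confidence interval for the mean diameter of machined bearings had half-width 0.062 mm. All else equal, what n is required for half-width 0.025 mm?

Margin of error scales as 1/√n, so n₂ = n₁·(E₁/E₂)².
n₂ = 228 × (0.062/0.025)² = 228 × 6.15 = 1402.20
Round up: n₂ = 1403.

1403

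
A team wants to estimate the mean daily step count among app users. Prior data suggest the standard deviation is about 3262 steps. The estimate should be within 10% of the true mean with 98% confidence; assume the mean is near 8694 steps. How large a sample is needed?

77

For a mean, the margin of error is E = z·σ/√n, so n = (zσ/E)².
At 98% confidence, z = 2.326.
E = 10% of 8694 = 869.4 steps.
n = (2.326 × 3262 / 869.4)² = 76.16
Round up: n = 77.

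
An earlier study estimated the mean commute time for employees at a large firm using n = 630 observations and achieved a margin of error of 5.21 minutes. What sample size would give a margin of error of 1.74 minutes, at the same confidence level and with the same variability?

5649

Margin of error scales as 1/√n, so n₂ = n₁·(E₁/E₂)².
n₂ = 630 × (5.21/1.74)² = 630 × 8.966 = 5648.58
Round up: n₂ = 5649.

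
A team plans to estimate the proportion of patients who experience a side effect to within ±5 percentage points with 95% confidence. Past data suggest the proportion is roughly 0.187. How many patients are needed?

n = 234

For a proportion with margin E = 0.05 at 95% confidence, z = 1.960.
n = p̂(1−p̂)(z/E)² = 0.187 × 0.813 × (1.960/0.05)² = 233.62
Round up: n = 234.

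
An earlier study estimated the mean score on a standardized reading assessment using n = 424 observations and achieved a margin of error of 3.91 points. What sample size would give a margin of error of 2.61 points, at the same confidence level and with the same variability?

952

Margin of error scales as 1/√n, so n₂ = n₁·(E₁/E₂)².
n₂ = 424 × (3.91/2.61)² = 424 × 2.244 = 951.46
Round up: n₂ = 952.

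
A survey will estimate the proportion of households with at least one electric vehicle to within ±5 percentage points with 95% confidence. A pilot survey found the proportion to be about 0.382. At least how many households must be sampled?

For a proportion with margin E = 0.05 at 95% confidence, z = 1.960.
n = p̂(1−p̂)(z/E)² = 0.382 × 0.618 × (1.960/0.05)² = 362.76
Round up: n = 363.

363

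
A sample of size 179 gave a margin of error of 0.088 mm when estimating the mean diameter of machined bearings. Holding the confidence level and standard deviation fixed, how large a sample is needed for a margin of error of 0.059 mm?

399

Margin of error scales as 1/√n, so n₂ = n₁·(E₁/E₂)².
n₂ = 179 × (0.088/0.059)² = 179 × 2.225 = 398.28
Round up: n₂ = 399.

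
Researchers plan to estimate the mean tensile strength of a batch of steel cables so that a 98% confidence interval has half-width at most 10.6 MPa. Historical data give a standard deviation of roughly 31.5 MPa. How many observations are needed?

For a mean, the margin of error is E = z·σ/√n, so n = (zσ/E)².
At 98% confidence, z = 2.326.
n = (2.326 × 31.5 / 10.6)² = 47.78
Round up: n = 48.

48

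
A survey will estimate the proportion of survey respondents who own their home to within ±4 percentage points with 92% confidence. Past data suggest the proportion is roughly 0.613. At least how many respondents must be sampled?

455

For a proportion with margin E = 0.04 at 92% confidence, z = 1.751.
n = p̂(1−p̂)(z/E)² = 0.613 × 0.387 × (1.751/0.04)² = 454.59
Round up: n = 455.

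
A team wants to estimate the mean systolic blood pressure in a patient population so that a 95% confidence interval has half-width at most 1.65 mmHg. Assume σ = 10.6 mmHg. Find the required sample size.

159

For a mean, the margin of error is E = z·σ/√n, so n = (zσ/E)².
At 95% confidence, z = 1.960.
n = (1.960 × 10.6 / 1.65)² = 158.55
Round up: n = 159.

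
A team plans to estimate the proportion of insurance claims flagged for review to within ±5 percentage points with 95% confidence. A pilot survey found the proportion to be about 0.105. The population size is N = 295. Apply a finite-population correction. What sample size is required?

For a proportion with margin E = 0.05 at 95% confidence, z = 1.960.
n = p̂(1−p̂)(z/E)² = 0.105 × 0.895 × (1.960/0.05)² = 144.41 — call this n₀.
Finite-population correction with N = 295: n = n₀ / (1 + (n₀−1)/N) = 144.41 / 1.486 = 97.18
Round up: n = 98.

98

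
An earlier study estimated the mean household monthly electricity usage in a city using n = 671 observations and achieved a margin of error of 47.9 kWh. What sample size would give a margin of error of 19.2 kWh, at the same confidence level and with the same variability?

n = 4177

Margin of error scales as 1/√n, so n₂ = n₁·(E₁/E₂)².
n₂ = 671 × (47.9/19.2)² = 671 × 6.224 = 4176.30
Round up: n₂ = 4177.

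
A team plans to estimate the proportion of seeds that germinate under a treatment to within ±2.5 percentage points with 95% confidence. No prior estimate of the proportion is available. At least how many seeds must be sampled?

1537

For a proportion with margin E = 0.025 at 95% confidence, z = 1.960.
With no prior estimate, use p = 0.5, which maximizes p(1−p) at 0.25.
n = 0.25 × (z/E)² = 0.25 × (1.960/0.025)² = 1536.64
Round up: n = 1537.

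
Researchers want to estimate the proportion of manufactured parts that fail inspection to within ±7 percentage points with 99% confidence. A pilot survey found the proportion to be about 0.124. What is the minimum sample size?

For a proportion with margin E = 0.07 at 99% confidence, z = 2.576.
n = p̂(1−p̂)(z/E)² = 0.124 × 0.876 × (2.576/0.07)² = 147.10
Round up: n = 148.

148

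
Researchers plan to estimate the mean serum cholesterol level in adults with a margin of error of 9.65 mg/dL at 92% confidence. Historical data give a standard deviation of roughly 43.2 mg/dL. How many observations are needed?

For a mean, the margin of error is E = z·σ/√n, so n = (zσ/E)².
At 92% confidence, z = 1.751.
n = (1.751 × 43.2 / 9.65)² = 61.44
Round up: n = 62.

n = 62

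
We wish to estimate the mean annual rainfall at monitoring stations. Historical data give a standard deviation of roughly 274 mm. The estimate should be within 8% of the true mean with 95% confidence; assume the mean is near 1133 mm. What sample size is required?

For a mean, the margin of error is E = z·σ/√n, so n = (zσ/E)².
At 95% confidence, z = 1.960.
E = 8% of 1133 = 90.64 mm.
n = (1.960 × 274 / 90.64)² = 35.11
Round up: n = 36.

36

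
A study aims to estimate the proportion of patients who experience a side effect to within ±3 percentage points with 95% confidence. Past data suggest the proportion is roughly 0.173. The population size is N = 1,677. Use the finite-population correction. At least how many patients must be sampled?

448

For a proportion with margin E = 0.03 at 95% confidence, z = 1.960.
n = p̂(1−p̂)(z/E)² = 0.173 × 0.827 × (1.960/0.03)² = 610.69 — call this n₀.
Finite-population correction with N = 1,677: n = n₀ / (1 + (n₀−1)/N) = 610.69 / 1.364 = 447.72
Round up: n = 448.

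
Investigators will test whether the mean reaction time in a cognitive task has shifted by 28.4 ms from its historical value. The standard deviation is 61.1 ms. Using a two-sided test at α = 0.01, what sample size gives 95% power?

For a one-sample z-test, n = ((z_{α/2} + z_β)·σ/δ)².
z_{α/2} = 2.576 (two-sided α = 0.01); z_β = 1.645 (power 95% → β = 0.05).
n = (4.221 × 61.1 / 28.4)² = 82.47
Round up: n = 83.

83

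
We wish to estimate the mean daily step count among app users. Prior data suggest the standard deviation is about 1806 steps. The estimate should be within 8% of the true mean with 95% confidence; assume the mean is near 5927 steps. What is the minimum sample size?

56

For a mean, the margin of error is E = z·σ/√n, so n = (zσ/E)².
At 95% confidence, z = 1.960.
E = 8% of 5927 = 474.2 steps.
n = (1.960 × 1806 / 474.2)² = 55.73
Round up: n = 56.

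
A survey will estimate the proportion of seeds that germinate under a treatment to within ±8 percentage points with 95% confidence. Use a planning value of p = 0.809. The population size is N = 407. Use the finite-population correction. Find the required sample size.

For a proportion with margin E = 0.08 at 95% confidence, z = 1.960.
n = p̂(1−p̂)(z/E)² = 0.809 × 0.191 × (1.960/0.08)² = 92.75 — call this n₀.
Finite-population correction with N = 407: n = n₀ / (1 + (n₀−1)/N) = 92.75 / 1.225 = 75.71
Round up: n = 76.

76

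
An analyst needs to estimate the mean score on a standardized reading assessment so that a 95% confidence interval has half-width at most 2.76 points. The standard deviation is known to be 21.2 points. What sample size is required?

For a mean, the margin of error is E = z·σ/√n, so n = (zσ/E)².
At 95% confidence, z = 1.960.
n = (1.960 × 21.2 / 2.76)² = 226.66
Round up: n = 227.

227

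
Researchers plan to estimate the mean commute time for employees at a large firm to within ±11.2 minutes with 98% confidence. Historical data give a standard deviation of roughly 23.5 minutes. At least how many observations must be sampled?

24

For a mean, the margin of error is E = z·σ/√n, so n = (zσ/E)².
At 98% confidence, z = 2.326.
n = (2.326 × 23.5 / 11.2)² = 23.82
Round up: n = 24.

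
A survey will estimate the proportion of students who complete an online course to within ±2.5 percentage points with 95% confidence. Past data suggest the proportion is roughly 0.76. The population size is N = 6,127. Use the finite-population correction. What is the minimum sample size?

948

For a proportion with margin E = 0.025 at 95% confidence, z = 1.960.
n = p̂(1−p̂)(z/E)² = 0.76 × 0.24 × (1.960/0.025)² = 1121.13 — call this n₀.
Finite-population correction with N = 6,127: n = n₀ / (1 + (n₀−1)/N) = 1121.13 / 1.183 = 947.70
Round up: n = 948.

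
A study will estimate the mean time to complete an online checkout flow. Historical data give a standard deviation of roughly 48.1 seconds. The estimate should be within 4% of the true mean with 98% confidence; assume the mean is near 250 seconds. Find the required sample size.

n = 126

For a mean, the margin of error is E = z·σ/√n, so n = (zσ/E)².
At 98% confidence, z = 2.326.
E = 4% of 250 = 10 seconds.
n = (2.326 × 48.1 / 10)² = 125.17
Round up: n = 126.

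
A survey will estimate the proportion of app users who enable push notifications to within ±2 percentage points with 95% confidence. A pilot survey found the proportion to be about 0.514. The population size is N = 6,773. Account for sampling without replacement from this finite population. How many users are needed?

1772

For a proportion with margin E = 0.02 at 95% confidence, z = 1.960.
n = p̂(1−p̂)(z/E)² = 0.514 × 0.486 × (1.960/0.02)² = 2399.12 — call this n₀.
Finite-population correction with N = 6,773: n = n₀ / (1 + (n₀−1)/N) = 2399.12 / 1.354 = 1771.88
Round up: n = 1772.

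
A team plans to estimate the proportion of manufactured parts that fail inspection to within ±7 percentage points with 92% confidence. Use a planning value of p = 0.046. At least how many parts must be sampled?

28

For a proportion with margin E = 0.07 at 92% confidence, z = 1.751.
n = p̂(1−p̂)(z/E)² = 0.046 × 0.954 × (1.751/0.07)² = 27.46
Round up: n = 28.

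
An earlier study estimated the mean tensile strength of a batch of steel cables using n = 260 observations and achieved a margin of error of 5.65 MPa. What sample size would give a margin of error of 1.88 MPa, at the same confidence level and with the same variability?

2349

Margin of error scales as 1/√n, so n₂ = n₁·(E₁/E₂)².
n₂ = 260 × (5.65/1.88)² = 260 × 9.032 = 2348.32
Round up: n₂ = 2349.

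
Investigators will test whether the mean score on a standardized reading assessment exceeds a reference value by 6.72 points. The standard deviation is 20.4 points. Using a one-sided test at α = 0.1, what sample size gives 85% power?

For a one-sample z-test, n = ((z_α + z_β)·σ/δ)².
z_α = 1.282 (one-sided α = 0.1); z_β = 1.036 (power 85% → β = 0.15).
n = (2.318 × 20.4 / 6.72)² = 49.52
Round up: n = 50.

50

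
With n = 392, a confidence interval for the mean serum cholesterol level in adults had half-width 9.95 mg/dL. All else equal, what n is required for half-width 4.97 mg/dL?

Margin of error scales as 1/√n, so n₂ = n₁·(E₁/E₂)².
n₂ = 392 × (9.95/4.97)² = 392 × 4.008 = 1571.14
Round up: n₂ = 1572.

1572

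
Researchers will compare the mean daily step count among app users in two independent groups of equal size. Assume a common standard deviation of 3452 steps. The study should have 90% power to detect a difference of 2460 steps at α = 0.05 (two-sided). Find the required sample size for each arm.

For two equal groups, n per group = 2·((z_{α/2} + z_β)·σ/δ)².
z_{α/2} = 1.960; z_β = 1.282 (power 90%).
n = 2 × (3.242 × 3452 / 2460)² = 2 × 20.70 = 41.40
Round up: n = 42 per group.

42 per group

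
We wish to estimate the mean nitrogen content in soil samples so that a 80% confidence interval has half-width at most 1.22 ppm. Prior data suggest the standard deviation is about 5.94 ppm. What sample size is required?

n = 39

For a mean, the margin of error is E = z·σ/√n, so n = (zσ/E)².
At 80% confidence, z = 1.282.
n = (1.282 × 5.94 / 1.22)² = 38.96
Round up: n = 39.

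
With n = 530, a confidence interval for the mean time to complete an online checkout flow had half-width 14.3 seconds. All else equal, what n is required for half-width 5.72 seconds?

Margin of error scales as 1/√n, so n₂ = n₁·(E₁/E₂)².
n₂ = 530 × (14.3/5.72)² = 530 × 6.25 = 3312.50
Round up: n₂ = 3313.

n = 3313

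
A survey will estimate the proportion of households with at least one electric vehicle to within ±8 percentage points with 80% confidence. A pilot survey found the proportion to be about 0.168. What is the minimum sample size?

For a proportion with margin E = 0.08 at 80% confidence, z = 1.282.
n = p̂(1−p̂)(z/E)² = 0.168 × 0.832 × (1.282/0.08)² = 35.89
Round up: n = 36.

36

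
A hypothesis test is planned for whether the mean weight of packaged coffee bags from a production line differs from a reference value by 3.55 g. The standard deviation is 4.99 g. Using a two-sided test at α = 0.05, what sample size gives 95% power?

For a one-sample z-test, n = ((z_{α/2} + z_β)·σ/δ)².
z_{α/2} = 1.960 (two-sided α = 0.05); z_β = 1.645 (power 95% → β = 0.05).
n = (3.605 × 4.99 / 3.55)² = 25.68
Round up: n = 26.

26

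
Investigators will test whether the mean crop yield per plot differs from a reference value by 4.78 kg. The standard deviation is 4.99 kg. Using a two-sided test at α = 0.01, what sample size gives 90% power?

For a one-sample z-test, n = ((z_{α/2} + z_β)·σ/δ)².
z_{α/2} = 2.576 (two-sided α = 0.01); z_β = 1.282 (power 90% → β = 0.1).
n = (3.858 × 4.99 / 4.78)² = 16.22
Round up: n = 17.

17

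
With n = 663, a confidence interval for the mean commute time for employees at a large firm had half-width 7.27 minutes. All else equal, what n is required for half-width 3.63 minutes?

n = 2660

Margin of error scales as 1/√n, so n₂ = n₁·(E₁/E₂)².
n₂ = 663 × (7.27/3.63)² = 663 × 4.011 = 2659.29
Round up: n₂ = 2660.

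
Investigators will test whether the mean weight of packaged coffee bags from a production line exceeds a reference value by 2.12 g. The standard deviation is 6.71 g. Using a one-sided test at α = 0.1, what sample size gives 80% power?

For a one-sample z-test, n = ((z_α + z_β)·σ/δ)².
z_α = 1.282 (one-sided α = 0.1); z_β = 0.842 (power 80% → β = 0.2).
n = (2.124 × 6.71 / 2.12)² = 45.19
Round up: n = 46.

46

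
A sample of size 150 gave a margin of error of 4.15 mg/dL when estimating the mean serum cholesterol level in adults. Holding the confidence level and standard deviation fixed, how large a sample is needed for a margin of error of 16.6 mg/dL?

n = 10

Margin of error scales as 1/√n, so n₂ = n₁·(E₁/E₂)².
n₂ = 150 × (4.15/16.6)² = 150 × 0.0625 = 9.38
Round up: n₂ = 10.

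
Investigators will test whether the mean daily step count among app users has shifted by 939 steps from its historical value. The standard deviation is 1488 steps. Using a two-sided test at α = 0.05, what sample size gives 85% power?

23

For a one-sample z-test, n = ((z_{α/2} + z_β)·σ/δ)².
z_{α/2} = 1.960 (two-sided α = 0.05); z_β = 1.036 (power 85% → β = 0.15).
n = (2.996 × 1488 / 939)² = 22.54
Round up: n = 23.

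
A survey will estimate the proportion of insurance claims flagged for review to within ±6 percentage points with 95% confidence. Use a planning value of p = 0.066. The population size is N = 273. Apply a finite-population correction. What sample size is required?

For a proportion with margin E = 0.06 at 95% confidence, z = 1.960.
n = p̂(1−p̂)(z/E)² = 0.066 × 0.934 × (1.960/0.06)² = 65.78 — call this n₀.
Finite-population correction with N = 273: n = n₀ / (1 + (n₀−1)/N) = 65.78 / 1.237 = 53.18
Round up: n = 54.

54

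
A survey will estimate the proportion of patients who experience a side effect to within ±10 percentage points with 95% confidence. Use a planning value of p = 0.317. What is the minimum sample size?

84

For a proportion with margin E = 0.1 at 95% confidence, z = 1.960.
n = p̂(1−p̂)(z/E)² = 0.317 × 0.683 × (1.960/0.1)² = 83.17
Round up: n = 84.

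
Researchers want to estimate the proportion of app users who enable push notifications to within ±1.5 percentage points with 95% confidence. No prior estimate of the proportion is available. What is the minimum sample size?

For a proportion with margin E = 0.015 at 95% confidence, z = 1.960.
With no prior estimate, use p = 0.5, which maximizes p(1−p) at 0.25.
n = 0.25 × (z/E)² = 0.25 × (1.960/0.015)² = 4268.44
Round up: n = 4269.

4269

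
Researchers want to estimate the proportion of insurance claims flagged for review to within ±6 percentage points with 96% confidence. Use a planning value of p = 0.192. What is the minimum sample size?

For a proportion with margin E = 0.06 at 96% confidence, z = 2.054.
n = p̂(1−p̂)(z/E)² = 0.192 × 0.808 × (2.054/0.06)² = 181.81
Round up: n = 182.

182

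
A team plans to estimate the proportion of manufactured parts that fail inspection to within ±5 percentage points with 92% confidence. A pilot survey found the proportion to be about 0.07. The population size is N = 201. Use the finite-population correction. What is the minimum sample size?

For a proportion with margin E = 0.05 at 92% confidence, z = 1.751.
n = p̂(1−p̂)(z/E)² = 0.07 × 0.93 × (1.751/0.05)² = 79.84 — call this n₀.
Finite-population correction with N = 201: n = n₀ / (1 + (n₀−1)/N) = 79.84 / 1.392 = 57.36
Round up: n = 58.

n = 58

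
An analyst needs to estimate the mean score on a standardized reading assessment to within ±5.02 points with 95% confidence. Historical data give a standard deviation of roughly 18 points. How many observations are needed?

50

For a mean, the margin of error is E = z·σ/√n, so n = (zσ/E)².
At 95% confidence, z = 1.960.
n = (1.960 × 18 / 5.02)² = 49.39
Round up: n = 50.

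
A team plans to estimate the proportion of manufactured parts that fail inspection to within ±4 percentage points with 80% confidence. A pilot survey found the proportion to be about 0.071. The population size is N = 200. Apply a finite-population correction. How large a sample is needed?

n = 51

For a proportion with margin E = 0.04 at 80% confidence, z = 1.282.
n = p̂(1−p̂)(z/E)² = 0.071 × 0.929 × (1.282/0.04)² = 67.75 — call this n₀.
Finite-population correction with N = 200: n = n₀ / (1 + (n₀−1)/N) = 67.75 / 1.334 = 50.79
Round up: n = 51.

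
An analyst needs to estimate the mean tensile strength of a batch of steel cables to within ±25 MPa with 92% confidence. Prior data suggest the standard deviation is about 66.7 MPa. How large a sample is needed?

n = 22

For a mean, the margin of error is E = z·σ/√n, so n = (zσ/E)².
At 92% confidence, z = 1.751.
n = (1.751 × 66.7 / 25)² = 21.82
Round up: n = 22.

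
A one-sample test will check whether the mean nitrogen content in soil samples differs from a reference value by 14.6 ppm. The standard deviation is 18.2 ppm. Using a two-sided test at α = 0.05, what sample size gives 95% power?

For a one-sample z-test, n = ((z_{α/2} + z_β)·σ/δ)².
z_{α/2} = 1.960 (two-sided α = 0.05); z_β = 1.645 (power 95% → β = 0.05).
n = (3.605 × 18.2 / 14.6)² = 20.20
Round up: n = 21.

21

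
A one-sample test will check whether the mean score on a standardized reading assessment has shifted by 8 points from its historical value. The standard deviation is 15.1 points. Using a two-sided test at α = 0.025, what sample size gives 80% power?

n = 34

For a one-sample z-test, n = ((z_{α/2} + z_β)·σ/δ)².
z_{α/2} = 2.241 (two-sided α = 0.025); z_β = 0.842 (power 80% → β = 0.2).
n = (3.083 × 15.1 / 8)² = 33.86
Round up: n = 34.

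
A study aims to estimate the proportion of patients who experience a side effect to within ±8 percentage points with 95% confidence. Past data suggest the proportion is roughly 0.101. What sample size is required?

n = 55

For a proportion with margin E = 0.08 at 95% confidence, z = 1.960.
n = p̂(1−p̂)(z/E)² = 0.101 × 0.899 × (1.960/0.08)² = 54.50
Round up: n = 55.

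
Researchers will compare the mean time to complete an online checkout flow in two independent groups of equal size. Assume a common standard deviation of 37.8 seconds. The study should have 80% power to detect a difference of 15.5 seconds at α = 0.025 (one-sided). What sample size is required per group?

For two equal groups, n per group = 2·((z_α + z_β)·σ/δ)².
z_α = 1.960; z_β = 0.842 (power 80%).
n = 2 × (2.802 × 37.8 / 15.5)² = 2 × 46.69 = 93.38
Round up: n = 94 per group.

94 per group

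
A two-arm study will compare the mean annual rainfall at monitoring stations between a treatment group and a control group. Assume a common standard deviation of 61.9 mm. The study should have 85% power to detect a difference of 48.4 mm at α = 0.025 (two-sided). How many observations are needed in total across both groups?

72 total

For two equal groups, n per group = 2·((z_{α/2} + z_β)·σ/δ)².
z_{α/2} = 2.241; z_β = 1.036 (power 85%).
n = 2 × (3.277 × 61.9 / 48.4)² = 2 × 17.56 = 35.12
Round up: n = 36 per group.
Total across both groups: 2 × 36 = 72.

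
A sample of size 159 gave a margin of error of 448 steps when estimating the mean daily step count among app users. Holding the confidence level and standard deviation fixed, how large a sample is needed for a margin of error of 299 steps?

Margin of error scales as 1/√n, so n₂ = n₁·(E₁/E₂)².
n₂ = 159 × (448/299)² = 159 × 2.245 = 356.96
Round up: n₂ = 357.

n = 357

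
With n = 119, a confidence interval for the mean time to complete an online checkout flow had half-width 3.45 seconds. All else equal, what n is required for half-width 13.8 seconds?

8

Margin of error scales as 1/√n, so n₂ = n₁·(E₁/E₂)².
n₂ = 119 × (3.45/13.8)² = 119 × 0.0625 = 7.44
Round up: n₂ = 8.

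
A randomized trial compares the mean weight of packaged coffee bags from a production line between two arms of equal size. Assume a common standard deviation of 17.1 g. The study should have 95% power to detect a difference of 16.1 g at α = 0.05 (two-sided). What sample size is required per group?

For two equal groups, n per group = 2·((z_{α/2} + z_β)·σ/δ)².
z_{α/2} = 1.960; z_β = 1.645 (power 95%).
n = 2 × (3.605 × 17.1 / 16.1)² = 2 × 14.66 = 29.32
Round up: n = 30 per group.

30 per group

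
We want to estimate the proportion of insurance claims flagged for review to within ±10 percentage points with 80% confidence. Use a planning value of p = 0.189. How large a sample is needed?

For a proportion with margin E = 0.1 at 80% confidence, z = 1.282.
n = p̂(1−p̂)(z/E)² = 0.189 × 0.811 × (1.282/0.1)² = 25.19
Round up: n = 26.

26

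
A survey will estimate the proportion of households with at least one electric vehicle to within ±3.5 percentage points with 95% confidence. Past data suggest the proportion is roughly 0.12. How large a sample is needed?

For a proportion with margin E = 0.035 at 95% confidence, z = 1.960.
n = p̂(1−p̂)(z/E)² = 0.12 × 0.88 × (1.960/0.035)² = 331.16
Round up: n = 332.

n = 332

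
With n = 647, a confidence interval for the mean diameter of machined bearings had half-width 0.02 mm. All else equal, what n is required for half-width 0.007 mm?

5282

Margin of error scales as 1/√n, so n₂ = n₁·(E₁/E₂)².
n₂ = 647 × (0.02/0.007)² = 647 × 8.163 = 5281.46
Round up: n₂ = 5282.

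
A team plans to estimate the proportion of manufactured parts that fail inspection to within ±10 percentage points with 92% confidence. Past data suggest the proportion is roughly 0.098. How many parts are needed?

For a proportion with margin E = 0.1 at 92% confidence, z = 1.751.
n = p̂(1−p̂)(z/E)² = 0.098 × 0.902 × (1.751/0.1)² = 27.10
Round up: n = 28.

28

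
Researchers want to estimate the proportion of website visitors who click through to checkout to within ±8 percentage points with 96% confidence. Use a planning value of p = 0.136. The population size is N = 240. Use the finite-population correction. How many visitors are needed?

For a proportion with margin E = 0.08 at 96% confidence, z = 2.054.
n = p̂(1−p̂)(z/E)² = 0.136 × 0.864 × (2.054/0.08)² = 77.46 — call this n₀.
Finite-population correction with N = 240: n = n₀ / (1 + (n₀−1)/N) = 77.46 / 1.319 = 58.73
Round up: n = 59.

n = 59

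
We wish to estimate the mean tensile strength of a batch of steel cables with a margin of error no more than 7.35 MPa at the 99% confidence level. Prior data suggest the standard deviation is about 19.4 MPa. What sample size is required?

For a mean, the margin of error is E = z·σ/√n, so n = (zσ/E)².
At 99% confidence, z = 2.576.
n = (2.576 × 19.4 / 7.35)² = 46.23
Round up: n = 47.

47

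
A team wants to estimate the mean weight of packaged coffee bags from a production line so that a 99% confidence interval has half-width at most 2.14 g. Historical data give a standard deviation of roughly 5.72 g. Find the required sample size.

48

For a mean, the margin of error is E = z·σ/√n, so n = (zσ/E)².
At 99% confidence, z = 2.576.
n = (2.576 × 5.72 / 2.14)² = 47.41
Round up: n = 48.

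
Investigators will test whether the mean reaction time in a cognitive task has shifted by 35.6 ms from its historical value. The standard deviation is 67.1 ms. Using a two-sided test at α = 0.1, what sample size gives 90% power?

For a one-sample z-test, n = ((z_{α/2} + z_β)·σ/δ)².
z_{α/2} = 1.645 (two-sided α = 0.1); z_β = 1.282 (power 90% → β = 0.1).
n = (2.927 × 67.1 / 35.6)² = 30.44
Round up: n = 31.

31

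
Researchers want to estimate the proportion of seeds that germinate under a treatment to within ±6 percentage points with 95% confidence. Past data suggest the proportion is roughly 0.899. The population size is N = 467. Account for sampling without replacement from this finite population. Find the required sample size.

For a proportion with margin E = 0.06 at 95% confidence, z = 1.960.
n = p̂(1−p̂)(z/E)² = 0.899 × 0.101 × (1.960/0.06)² = 96.89 — call this n₀.
Finite-population correction with N = 467: n = n₀ / (1 + (n₀−1)/N) = 96.89 / 1.205 = 80.41
Round up: n = 81.

81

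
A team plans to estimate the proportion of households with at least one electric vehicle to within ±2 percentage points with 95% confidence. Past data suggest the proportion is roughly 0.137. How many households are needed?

For a proportion with margin E = 0.02 at 95% confidence, z = 1.960.
n = p̂(1−p̂)(z/E)² = 0.137 × 0.863 × (1.960/0.02)² = 1135.49
Round up: n = 1136.

1136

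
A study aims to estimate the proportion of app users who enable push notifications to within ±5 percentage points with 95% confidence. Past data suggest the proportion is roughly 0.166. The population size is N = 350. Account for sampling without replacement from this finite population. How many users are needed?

For a proportion with margin E = 0.05 at 95% confidence, z = 1.960.
n = p̂(1−p̂)(z/E)² = 0.166 × 0.834 × (1.960/0.05)² = 212.74 — call this n₀.
Finite-population correction with N = 350: n = n₀ / (1 + (n₀−1)/N) = 212.74 / 1.605 = 132.55
Round up: n = 133.

133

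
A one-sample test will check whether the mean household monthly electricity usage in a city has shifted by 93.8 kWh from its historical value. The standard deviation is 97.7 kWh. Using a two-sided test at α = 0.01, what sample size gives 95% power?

20

For a one-sample z-test, n = ((z_{α/2} + z_β)·σ/δ)².
z_{α/2} = 2.576 (two-sided α = 0.01); z_β = 1.645 (power 95% → β = 0.05).
n = (4.221 × 97.7 / 93.8)² = 19.33
Round up: n = 20.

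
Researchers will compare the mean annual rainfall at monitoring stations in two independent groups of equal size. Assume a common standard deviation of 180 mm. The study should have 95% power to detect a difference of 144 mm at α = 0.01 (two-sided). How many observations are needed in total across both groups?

For two equal groups, n per group = 2·((z_{α/2} + z_β)·σ/δ)².
z_{α/2} = 2.576; z_β = 1.645 (power 95%).
n = 2 × (4.221 × 180 / 144)² = 2 × 27.84 = 55.68
Round up: n = 56 per group.
Total across both groups: 2 × 56 = 112.

112 total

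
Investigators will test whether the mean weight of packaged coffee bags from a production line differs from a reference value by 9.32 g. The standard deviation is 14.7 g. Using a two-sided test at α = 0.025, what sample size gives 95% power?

For a one-sample z-test, n = ((z_{α/2} + z_β)·σ/δ)².
z_{α/2} = 2.241 (two-sided α = 0.025); z_β = 1.645 (power 95% → β = 0.05).
n = (3.886 × 14.7 / 9.32)² = 37.57
Round up: n = 38.

38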